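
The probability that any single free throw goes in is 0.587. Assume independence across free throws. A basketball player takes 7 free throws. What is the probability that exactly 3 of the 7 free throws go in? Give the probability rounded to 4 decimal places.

0.2060

X ~ Binomial(n=7, p=0.587).
P(X=3) = C(7,3) · p^3 · (1−p)^4
= 35 · 0.20226 · 0.029094 = 0.205960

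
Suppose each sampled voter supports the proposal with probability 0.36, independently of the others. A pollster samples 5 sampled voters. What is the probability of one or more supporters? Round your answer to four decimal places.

0.8926

P(at least one) = 1 − P(none) = 1 − (1 − 0.36)^5
= 1 − 0.107374 = 0.892626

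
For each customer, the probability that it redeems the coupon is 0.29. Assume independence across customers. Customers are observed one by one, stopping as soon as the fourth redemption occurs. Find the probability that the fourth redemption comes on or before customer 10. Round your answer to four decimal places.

Finishing within 10 customers ⇔ at least 4 successes in the first 10. With X ~ Binomial(10, 0.29), P(Y ≤ 10) = 1 − P(X ≤ 3).
  k=0: C(10,0)·0.29^0·0.71^10 = 0.032552
  k=1: C(10,1)·0.29^1·0.71^9 = 0.132961
  k=2: C(10,2)·0.29^2·0.71^8 = 0.244385
  k=3: C(10,3)·0.29^3·0.71^7 = 0.266185
1 − 0.676084 = 0.323916

0.3239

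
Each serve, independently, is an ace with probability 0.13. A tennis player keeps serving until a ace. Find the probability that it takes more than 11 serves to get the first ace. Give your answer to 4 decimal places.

0.2161

Y = number of serves to the first success; geometric, p = 0.13.
P(Y > 11) = P(first 11 all fail) = (1−p)^11 = 0.216128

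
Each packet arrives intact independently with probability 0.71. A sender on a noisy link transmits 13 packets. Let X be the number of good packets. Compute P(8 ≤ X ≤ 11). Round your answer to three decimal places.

0.781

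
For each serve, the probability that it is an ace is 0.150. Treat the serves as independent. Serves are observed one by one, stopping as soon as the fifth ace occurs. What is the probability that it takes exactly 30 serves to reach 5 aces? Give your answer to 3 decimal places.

Y = trial on which the fifth success occurs; negative binomial, r=5, p=0.15.
P(Y=30) = C(29,4) · p^5 · (1−p)^25
= 23751 · 7.5937e-05 · 0.017198 = 0.03102

0.031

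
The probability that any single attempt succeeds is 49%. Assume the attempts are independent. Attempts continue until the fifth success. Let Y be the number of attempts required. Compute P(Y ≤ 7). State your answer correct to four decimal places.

Finishing within 7 attempts ⇔ at least 5 successes in the first 7. With X ~ Binomial(7, 0.49), P(Y ≤ 7) = 1 − P(X ≤ 4).
  k=0: C(7,0)·0.49^0·0.51^7 = 0.008974
  k=1: C(7,1)·0.49^1·0.51^6 = 0.060355
  k=2: C(7,2)·0.49^2·0.51^5 = 0.173965
  k=3: C(7,3)·0.49^3·0.51^4 = 0.278572
  k=4: C(7,4)·0.49^4·0.51^3 = 0.267647
1 − 0.789514 = 0.210486

0.2105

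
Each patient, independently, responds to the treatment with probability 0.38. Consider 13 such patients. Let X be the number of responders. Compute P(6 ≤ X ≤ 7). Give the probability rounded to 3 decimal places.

0.293

X ~ Binomial(13, 0.38); P(6 ≤ X ≤ 7) = Σ C(13,k) p^k (1−p)^(13−k) over k:
  k=6: C(13,6)·0.38^6·0.62^7 = 0.18195
  k=7: C(13,7)·0.38^7·0.62^6 = 0.11152
Total = 0.29347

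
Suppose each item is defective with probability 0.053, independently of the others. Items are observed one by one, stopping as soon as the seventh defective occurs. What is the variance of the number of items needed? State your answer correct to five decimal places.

Y = total items until the seventh success; negative binomial with r=7, p=0.053.
Var(Y) = r(1−p)/p² = 7·0.947 / 0.053² = 2359.9145603

2359.91456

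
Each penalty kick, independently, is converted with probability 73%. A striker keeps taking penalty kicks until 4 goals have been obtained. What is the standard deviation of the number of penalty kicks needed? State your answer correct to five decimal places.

Y = total penalty kicks until the fourth success; negative binomial with r=4, p=0.73.
SD(Y) = √[r(1−p)/p²] = √(2.0266467) = 1.4236034

1.42360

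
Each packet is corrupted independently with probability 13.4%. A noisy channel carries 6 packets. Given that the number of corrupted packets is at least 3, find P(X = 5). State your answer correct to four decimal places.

X ~ Binomial(6, 0.134). Want P(X=5 | X≥3) = P(X=5) / P(X≥3).
P(X=5) = C(6,5)·0.134^5·0.866^1 = 0.000224
P(X≥3) = 1 − 0.421801 − 0.391603 − 0.151486 = 0.035111
Ratio = 0.000224 / 0.035111 = 0.006394

0.0064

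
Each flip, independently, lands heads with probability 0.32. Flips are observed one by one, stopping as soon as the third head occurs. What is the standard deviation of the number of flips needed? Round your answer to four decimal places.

4.4634

Y = total flips until the third success; negative binomial with r=3, p=0.32.
SD(Y) = √[r(1−p)/p²] = √(19.921875) = 4.463393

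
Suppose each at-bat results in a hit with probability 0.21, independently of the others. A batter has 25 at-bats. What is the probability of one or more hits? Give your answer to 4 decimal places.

0.9972

P(at least one) = 1 − P(none) = 1 − (1 − 0.21)^25
= 1 − 0.002759 = 0.997241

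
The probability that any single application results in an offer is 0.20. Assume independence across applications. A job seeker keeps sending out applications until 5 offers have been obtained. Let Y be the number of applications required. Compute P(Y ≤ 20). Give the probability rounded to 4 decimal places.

0.3704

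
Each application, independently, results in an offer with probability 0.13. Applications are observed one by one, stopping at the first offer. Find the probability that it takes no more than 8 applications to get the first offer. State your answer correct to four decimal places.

Y = number of applications to the first success; geometric, p = 0.13.
P(Y ≤ 8) = 1 − (1−p)^8 = 1 − 0.328212 = 0.671788

0.6718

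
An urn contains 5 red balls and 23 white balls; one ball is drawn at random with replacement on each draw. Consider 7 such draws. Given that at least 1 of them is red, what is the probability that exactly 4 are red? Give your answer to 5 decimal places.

0.02638

X ~ Binomial(7, 0.178571). Want P(X=4 | X≥1) = P(X=4) / P(X≥1).
P(X=4) = C(7,4)·0.178571^4·0.821429^3 = 0.0197254
P(X≥1) = 1 − 0.2523415 = 0.7476585
Ratio = 0.0197254 / 0.7476585 = 0.0263829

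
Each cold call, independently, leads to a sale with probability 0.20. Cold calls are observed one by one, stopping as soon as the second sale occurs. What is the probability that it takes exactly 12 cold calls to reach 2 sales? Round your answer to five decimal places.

0.04724

Y = trial on which the second success occurs; negative binomial, r=2, p=0.20.
P(Y=12) = C(11,1) · p^2 · (1−p)^10
= 11 · 0.04 · 0.10737 = 0.0472446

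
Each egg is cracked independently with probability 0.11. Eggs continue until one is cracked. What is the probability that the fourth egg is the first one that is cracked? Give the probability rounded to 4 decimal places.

0.0775

Geometric (trials to first success), p = 0.11.
P(Y = 4) = (1−p)^3 · p = 0.70497 · 0.11 = 0.077547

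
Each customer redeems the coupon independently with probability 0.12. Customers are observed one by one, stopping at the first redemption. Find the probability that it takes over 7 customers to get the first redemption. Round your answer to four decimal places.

0.4087

Y = number of customers to the first success; geometric, p = 0.12.
P(Y > 7) = P(first 7 all fail) = (1−p)^7 = 0.408676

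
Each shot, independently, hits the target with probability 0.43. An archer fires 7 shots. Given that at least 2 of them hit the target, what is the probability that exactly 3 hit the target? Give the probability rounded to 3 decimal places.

X ~ Binomial(7, 0.43). Want P(X=3 | X≥2) = P(X=3) / P(X≥2).
P(X=3) = C(7,3)·0.43^3·0.57^4 = 0.29375
P(X≥2) = 1 − 0.01955 − 0.10323 = 0.87722
Ratio = 0.29375 / 0.87722 = 0.33486

0.335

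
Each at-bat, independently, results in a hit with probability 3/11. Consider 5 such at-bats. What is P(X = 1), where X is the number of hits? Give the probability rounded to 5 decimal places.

X ~ Binomial(n=5, p=0.272727).
P(X=1) = C(5,1) · p^1 · (1−p)^4
= 5 · 0.27273 · 0.27976 = 0.3814941

0.38149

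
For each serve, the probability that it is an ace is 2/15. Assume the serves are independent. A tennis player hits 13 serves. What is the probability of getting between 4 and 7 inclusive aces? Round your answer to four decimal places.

0.0837

X ~ Binomial(13, 0.133333); P(4 ≤ X ≤ 7) = Σ C(13,k) p^k (1−p)^(13−k) over k:
  k=4: C(13,4)·0.133333^4·0.866667^9 = 0.062335
  k=5: C(13,5)·0.133333^5·0.866667^8 = 0.017262
  k=6: C(13,6)·0.133333^6·0.866667^7 = 0.003541
  k=7: C(13,7)·0.133333^7·0.866667^6 = 0.000545
Total = 0.083682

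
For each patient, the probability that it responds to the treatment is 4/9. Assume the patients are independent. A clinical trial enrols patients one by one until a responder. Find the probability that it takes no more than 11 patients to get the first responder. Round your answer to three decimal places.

Y = number of patients to the first success; geometric, p = 0.444444.
P(Y ≤ 11) = 1 − (1−p)^11 = 1 − 0.00156 = 0.99844

0.998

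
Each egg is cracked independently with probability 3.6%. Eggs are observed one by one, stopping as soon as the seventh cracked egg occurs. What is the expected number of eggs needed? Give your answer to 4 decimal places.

194.4444

Y = total eggs until the seventh success; negative binomial with r=7, p=0.036.
E[Y] = r / p = 7 / 0.036 = 194.444444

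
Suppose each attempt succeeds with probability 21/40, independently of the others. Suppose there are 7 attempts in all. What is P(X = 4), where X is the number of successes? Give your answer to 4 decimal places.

X ~ Binomial(n=7, p=0.525).
P(X=4) = C(7,4) · p^4 · (1−p)^3
= 35 · 0.075969 · 0.10717 = 0.284961

0.2850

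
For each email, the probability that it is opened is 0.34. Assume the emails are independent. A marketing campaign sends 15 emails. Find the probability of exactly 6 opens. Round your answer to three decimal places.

0.184

X ~ Binomial(n=15, p=0.34).
P(X=6) = C(15,6) · p^6 · (1−p)^9
= 5005 · 0.0015448 · 0.023763 = 0.18373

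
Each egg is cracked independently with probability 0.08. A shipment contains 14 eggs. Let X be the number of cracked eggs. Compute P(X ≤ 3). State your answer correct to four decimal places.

0.9786

X ~ Binomial(14, 0.08); P(X ≤ 3) = Σ C(14,k) p^k (1−p)^(14−k) over k:
  k=0: C(14,0)·0.08^0·0.92^14 = 0.311193
  k=1: C(14,1)·0.08^1·0.92^13 = 0.378843
  k=2: C(14,2)·0.08^2·0.92^12 = 0.214129
  k=3: C(14,3)·0.08^3·0.92^11 = 0.074480
Total = 0.978645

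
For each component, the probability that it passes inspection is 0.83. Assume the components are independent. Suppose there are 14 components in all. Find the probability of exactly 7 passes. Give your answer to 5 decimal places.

X ~ Binomial(n=14, p=0.83).
P(X=7) = C(14,7) · p^7 · (1−p)^7
= 3432 · 0.27136 · 4.1034e-06 = 0.0038215

0.00382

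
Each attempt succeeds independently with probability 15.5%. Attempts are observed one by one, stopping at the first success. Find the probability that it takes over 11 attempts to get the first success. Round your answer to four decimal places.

0.1568

Y = number of attempts to the first success; geometric, p = 0.155.
P(Y > 11) = P(first 11 all fail) = (1−p)^11 = 0.156828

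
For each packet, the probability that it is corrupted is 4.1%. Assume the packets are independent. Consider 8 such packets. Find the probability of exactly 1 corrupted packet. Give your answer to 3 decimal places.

0.245

X ~ Binomial(n=8, p=0.041).
P(X=1) = C(8,1) · p^1 · (1−p)^7
= 8 · 0.041 · 0.74599 = 0.24468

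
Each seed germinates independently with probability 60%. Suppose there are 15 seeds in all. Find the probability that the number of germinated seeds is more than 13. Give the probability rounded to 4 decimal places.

0.0052

X ~ Binomial(15, 0.60); P(X ≥ 14) = Σ C(15,k) p^k (1−p)^(15−k) over k:
  k=14: C(15,14)·0.60^14·0.40^1 = 0.004702
  k=15: C(15,15)·0.60^15·0.40^0 = 0.000470
Total = 0.005172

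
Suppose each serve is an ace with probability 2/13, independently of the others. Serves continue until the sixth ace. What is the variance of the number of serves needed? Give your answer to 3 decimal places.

214.500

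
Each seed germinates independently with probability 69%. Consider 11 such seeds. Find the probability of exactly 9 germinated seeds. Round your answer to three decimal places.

0.187

X ~ Binomial(n=11, p=0.69).
P(X=9) = C(11,9) · p^9 · (1−p)^2
= 55 · 0.035452 · 0.0961 = 0.18738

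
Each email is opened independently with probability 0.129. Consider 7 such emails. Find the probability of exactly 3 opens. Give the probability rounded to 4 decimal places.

0.0432

X ~ Binomial(n=7, p=0.129).
P(X=3) = C(7,3) · p^3 · (1−p)^4
= 35 · 0.0021467 · 0.57554 = 0.043242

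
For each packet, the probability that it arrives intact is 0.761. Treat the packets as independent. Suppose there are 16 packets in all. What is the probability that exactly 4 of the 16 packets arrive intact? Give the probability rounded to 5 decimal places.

0.00002

X ~ Binomial(n=16, p=0.761).
P(X=4) = C(16,4) · p^4 · (1−p)^12
= 1820 · 0.33538 · 3.4736e-08 = 0.0000212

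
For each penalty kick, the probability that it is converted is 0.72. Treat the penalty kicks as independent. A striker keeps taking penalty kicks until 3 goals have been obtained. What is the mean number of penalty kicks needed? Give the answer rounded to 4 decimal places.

4.1667

Y = total penalty kicks until the third success; negative binomial with r=3, p=0.72.
E[Y] = r / p = 3 / 0.72 = 4.166667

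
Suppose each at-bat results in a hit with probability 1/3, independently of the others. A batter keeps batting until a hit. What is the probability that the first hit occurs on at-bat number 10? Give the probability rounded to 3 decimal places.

Geometric (trials to first success), p = 0.333333.
P(Y = 10) = (1−p)^9 · p = 0.026012 · 0.333333 = 0.00867

0.009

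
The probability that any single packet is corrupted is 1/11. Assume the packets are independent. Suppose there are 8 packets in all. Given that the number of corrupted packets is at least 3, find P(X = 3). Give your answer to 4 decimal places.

0.8807

X ~ Binomial(8, 0.090909). Want P(X=3 | X≥3) = P(X=3) / P(X≥3).
P(X=3) = C(8,3)·0.090909^3·0.909091^5 = 0.026124
P(X≥3) = 1 − 0.466507 − 0.373206 − 0.130622 = 0.029665
Ratio = 0.026124 / 0.029665 = 0.880658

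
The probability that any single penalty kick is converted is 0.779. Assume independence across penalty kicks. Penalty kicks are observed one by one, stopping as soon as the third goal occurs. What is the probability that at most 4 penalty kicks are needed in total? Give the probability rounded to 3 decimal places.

0.786

Finishing within 4 penalty kicks ⇔ at least 3 successes in the first 4. With X ~ Binomial(4, 0.779), P(Y ≤ 4) = 1 − P(X ≤ 2).
  k=0: C(4,0)·0.779^0·0.221^4 = 0.00239
  k=1: C(4,1)·0.779^1·0.221^3 = 0.03363
  k=2: C(4,2)·0.779^2·0.221^2 = 0.17783
1 − 0.21385 = 0.78615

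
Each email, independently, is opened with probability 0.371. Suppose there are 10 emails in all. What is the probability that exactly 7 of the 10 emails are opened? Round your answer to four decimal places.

X ~ Binomial(n=10, p=0.371).
P(X=7) = C(10,7) · p^7 · (1−p)^3
= 120 · 0.00096743 · 0.24886 = 0.028890

0.0289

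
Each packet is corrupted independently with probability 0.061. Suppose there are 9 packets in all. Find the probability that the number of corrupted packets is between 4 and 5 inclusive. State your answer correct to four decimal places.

0.0014

X ~ Binomial(9, 0.061); P(4 ≤ X ≤ 5) = Σ C(9,k) p^k (1−p)^(9−k) over k:
  k=4: C(9,4)·0.061^4·0.939^5 = 0.001274
  k=5: C(9,5)·0.061^5·0.939^4 = 0.000083
Total = 0.001356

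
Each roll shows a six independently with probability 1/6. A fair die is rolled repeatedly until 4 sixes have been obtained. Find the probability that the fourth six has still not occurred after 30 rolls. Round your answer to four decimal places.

Needing more than 30 rolls ⇔ fewer than 4 successes in the first 30. With X ~ Binomial(30, 0.166667), P(Y > 30) = P(X ≤ 3).
  k=0: C(30,0)·0.166667^0·0.833333^30 = 0.004213
  k=1: C(30,1)·0.166667^1·0.833333^29 = 0.025276
  k=2: C(30,2)·0.166667^2·0.833333^28 = 0.073301
  k=3: C(30,3)·0.166667^3·0.833333^27 = 0.136829
P(X ≤ 3) = 0.239620

0.2396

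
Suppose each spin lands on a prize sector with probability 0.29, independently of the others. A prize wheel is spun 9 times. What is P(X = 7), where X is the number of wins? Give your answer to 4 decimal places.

X ~ Binomial(n=9, p=0.29).
P(X=7) = C(9,7) · p^7 · (1−p)^2
= 36 · 0.0001725 · 0.5041 = 0.003130

0.0031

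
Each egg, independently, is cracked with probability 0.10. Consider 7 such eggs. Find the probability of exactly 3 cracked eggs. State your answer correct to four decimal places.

0.0230

X ~ Binomial(n=7, p=0.10).
P(X=3) = C(7,3) · p^3 · (1−p)^4
= 35 · 0.001 · 0.6561 = 0.022964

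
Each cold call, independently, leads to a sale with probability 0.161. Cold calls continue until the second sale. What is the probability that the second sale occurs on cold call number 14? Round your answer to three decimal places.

0.041

Y = trial on which the second success occurs; negative binomial, r=2, p=0.161.
P(Y=14) = C(13,1) · p^2 · (1−p)^12
= 13 · 0.025921 · 0.12166 = 0.04100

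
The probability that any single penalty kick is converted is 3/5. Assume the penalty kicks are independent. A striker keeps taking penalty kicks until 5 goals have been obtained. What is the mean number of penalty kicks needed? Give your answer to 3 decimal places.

Y = total penalty kicks until the fifth success; negative binomial with r=5, p=0.60.
E[Y] = r / p = 5 / 0.60 = 8.33333

8.333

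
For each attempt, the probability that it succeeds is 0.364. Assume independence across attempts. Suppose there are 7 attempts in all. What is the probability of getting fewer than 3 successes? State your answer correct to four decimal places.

0.5003

X ~ Binomial(7, 0.364); P(X ≤ 2) = Σ C(7,k) p^k (1−p)^(7−k) over k:
  k=0: C(7,0)·0.364^0·0.636^7 = 0.042092
  k=1: C(7,1)·0.364^1·0.636^6 = 0.168633
  k=2: C(7,2)·0.364^2·0.636^5 = 0.289539
Total = 0.500264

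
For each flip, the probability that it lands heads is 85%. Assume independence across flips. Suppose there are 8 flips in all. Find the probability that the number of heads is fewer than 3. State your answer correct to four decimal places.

0.0002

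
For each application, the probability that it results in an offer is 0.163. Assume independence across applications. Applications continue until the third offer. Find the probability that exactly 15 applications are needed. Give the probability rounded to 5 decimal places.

Y = trial on which the third success occurs; negative binomial, r=3, p=0.163.
P(Y=15) = C(14,2) · p^3 · (1−p)^12
= 91 · 0.0043307 · 0.11822 = 0.0465918

0.04659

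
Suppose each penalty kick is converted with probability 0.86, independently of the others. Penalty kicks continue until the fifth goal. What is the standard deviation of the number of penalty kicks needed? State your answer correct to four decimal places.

Y = total penalty kicks until the fifth success; negative binomial with r=5, p=0.86.
SD(Y) = √[r(1−p)/p²] = √(0.946458) = 0.972860

0.9729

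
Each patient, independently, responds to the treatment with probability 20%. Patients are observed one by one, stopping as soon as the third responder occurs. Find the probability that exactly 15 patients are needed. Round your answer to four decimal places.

Y = trial on which the third success occurs; negative binomial, r=3, p=0.20.
P(Y=15) = C(14,2) · p^3 · (1−p)^12
= 91 · 0.008 · 0.068719 = 0.050028

0.0500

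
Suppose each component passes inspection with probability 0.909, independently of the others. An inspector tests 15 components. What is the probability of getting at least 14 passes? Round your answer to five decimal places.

0.59798

X ~ Binomial(15, 0.909); P(X ≥ 14) = Σ C(15,k) p^k (1−p)^(15−k) over k:
  k=14: C(15,14)·0.909^14·0.091^1 = 0.3589443
  k=15: C(15,15)·0.909^15·0.091^0 = 0.2390332
Total = 0.5979775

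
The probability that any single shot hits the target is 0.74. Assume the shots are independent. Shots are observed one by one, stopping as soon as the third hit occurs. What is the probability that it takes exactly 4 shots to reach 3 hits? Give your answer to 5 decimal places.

Y = trial on which the third success occurs; negative binomial, r=3, p=0.74.
P(Y=4) = C(3,2) · p^3 · (1−p)^1
= 3 · 0.40522 · 0.26 = 0.3160747

0.31607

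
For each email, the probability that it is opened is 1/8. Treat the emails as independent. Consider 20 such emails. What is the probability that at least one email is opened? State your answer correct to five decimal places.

0.93079

P(at least one) = 1 − P(none) = 1 − (1 − 0.125)^20
= 1 − 0.0692088 = 0.9307912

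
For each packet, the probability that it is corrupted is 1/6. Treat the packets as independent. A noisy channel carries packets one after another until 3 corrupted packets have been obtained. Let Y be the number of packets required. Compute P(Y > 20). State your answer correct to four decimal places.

0.3287

Needing more than 20 packets ⇔ fewer than 3 successes in the first 20. With X ~ Binomial(20, 0.166667), P(Y > 20) = P(X ≤ 2).
  k=0: C(20,0)·0.166667^0·0.833333^20 = 0.026084
  k=1: C(20,1)·0.166667^1·0.833333^19 = 0.104336
  k=2: C(20,2)·0.166667^2·0.833333^18 = 0.198239
P(X ≤ 2) = 0.328659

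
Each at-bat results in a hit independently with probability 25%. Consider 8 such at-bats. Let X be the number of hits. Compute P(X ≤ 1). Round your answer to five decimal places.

X ~ Binomial(8, 0.25); P(X ≤ 1) = Σ C(8,k) p^k (1−p)^(8−k) over k:
  k=0: C(8,0)·0.25^0·0.75^8 = 0.1001129
  k=1: C(8,1)·0.25^1·0.75^7 = 0.2669678
Total = 0.3670807

0.36708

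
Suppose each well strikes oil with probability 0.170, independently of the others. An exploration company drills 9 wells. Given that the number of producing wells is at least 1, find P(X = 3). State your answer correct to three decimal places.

0.166

X ~ Binomial(9, 0.17). Want P(X=3 | X≥1) = P(X=3) / P(X≥1).
P(X=3) = C(9,3)·0.17^3·0.83^6 = 0.13493
P(X≥1) = 1 − 0.18694 = 0.81306
Ratio = 0.13493 / 0.81306 = 0.16595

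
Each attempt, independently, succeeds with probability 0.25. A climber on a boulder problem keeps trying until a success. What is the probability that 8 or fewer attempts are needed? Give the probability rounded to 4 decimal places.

0.8999

Y = number of attempts to the first success; geometric, p = 0.25.
P(Y ≤ 8) = 1 − (1−p)^8 = 1 − 0.100113 = 0.899887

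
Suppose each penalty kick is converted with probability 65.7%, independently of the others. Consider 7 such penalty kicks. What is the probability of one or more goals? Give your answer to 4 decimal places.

0.9994

P(at least one) = 1 − P(none) = 1 − (1 − 0.657)^7
= 1 − 0.000559 = 0.999441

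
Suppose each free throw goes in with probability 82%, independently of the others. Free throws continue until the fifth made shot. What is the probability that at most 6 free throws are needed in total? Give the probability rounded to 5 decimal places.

0.70441

Finishing within 6 free throws ⇔ at least 5 successes in the first 6. With X ~ Binomial(6, 0.82), P(Y ≤ 6) = 1 − P(X ≤ 4).
  k=0: C(6,0)·0.82^0·0.18^6 = 0.0000340
  k=1: C(6,1)·0.82^1·0.18^5 = 0.0009297
  k=2: C(6,2)·0.82^2·0.18^4 = 0.0105879
  k=3: C(6,3)·0.82^3·0.18^3 = 0.0643116
  k=4: C(6,4)·0.82^4·0.18^2 = 0.2197312
1 − 0.2955943 = 0.7044057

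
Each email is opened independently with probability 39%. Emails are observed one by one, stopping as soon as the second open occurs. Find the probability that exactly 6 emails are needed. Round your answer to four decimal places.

Y = trial on which the second success occurs; negative binomial, r=2, p=0.39.
P(Y=6) = C(5,1) · p^2 · (1−p)^4
= 5 · 0.1521 · 0.13846 = 0.105298

0.1053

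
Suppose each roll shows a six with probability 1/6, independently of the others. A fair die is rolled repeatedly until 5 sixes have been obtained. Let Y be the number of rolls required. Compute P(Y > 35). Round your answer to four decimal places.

0.2843

Needing more than 35 rolls ⇔ fewer than 5 successes in the first 35. With X ~ Binomial(35, 0.166667), P(Y > 35) = P(X ≤ 4).
  k=0: C(35,0)·0.166667^0·0.833333^35 = 0.001693
  k=1: C(35,1)·0.166667^1·0.833333^34 = 0.011851
  k=2: C(35,2)·0.166667^2·0.833333^33 = 0.040293
  k=3: C(35,3)·0.166667^3·0.833333^32 = 0.088645
  k=4: C(35,4)·0.166667^4·0.833333^31 = 0.141833
P(X ≤ 4) = 0.284315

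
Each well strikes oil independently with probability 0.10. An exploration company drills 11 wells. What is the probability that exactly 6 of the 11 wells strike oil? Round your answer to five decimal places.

X ~ Binomial(n=11, p=0.10).
P(X=6) = C(11,6) · p^6 · (1−p)^5
= 462 · 1e-06 · 0.59049 = 0.0002728

0.00027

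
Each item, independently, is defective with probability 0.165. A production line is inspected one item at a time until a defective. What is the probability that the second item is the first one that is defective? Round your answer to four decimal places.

Geometric (trials to first success), p = 0.165.
P(Y = 2) = (1−p)^1 · p = 0.835 · 0.165 = 0.137775

0.1378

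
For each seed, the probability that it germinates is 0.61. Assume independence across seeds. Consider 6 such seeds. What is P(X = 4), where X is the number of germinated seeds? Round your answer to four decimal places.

X ~ Binomial(n=6, p=0.61).
P(X=4) = C(6,4) · p^4 · (1−p)^2
= 15 · 0.13846 · 0.1521 = 0.315893

0.3159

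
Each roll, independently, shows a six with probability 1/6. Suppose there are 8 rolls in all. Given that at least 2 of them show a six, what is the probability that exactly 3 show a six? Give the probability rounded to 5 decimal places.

X ~ Binomial(8, 0.166667). Want P(X=3 | X≥2) = P(X=3) / P(X≥2).
P(X=3) = C(8,3)·0.166667^3·0.833333^5 = 0.1041905
P(X≥2) = 1 − 0.2325680 − 0.3721089 = 0.3953231
Ratio = 0.1041905 / 0.3953231 = 0.2635578

0.26356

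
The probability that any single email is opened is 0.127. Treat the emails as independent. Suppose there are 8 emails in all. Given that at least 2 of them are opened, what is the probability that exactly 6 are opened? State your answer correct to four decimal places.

X ~ Binomial(8, 0.127). Want P(X=6 | X≥2) = P(X=6) / P(X≥2).
P(X=6) = C(8,6)·0.127^6·0.873^2 = 0.000090
P(X≥2) = 1 − 0.337376 − 0.392639 = 0.269985
Ratio = 0.000090 / 0.269985 = 0.000332

0.0003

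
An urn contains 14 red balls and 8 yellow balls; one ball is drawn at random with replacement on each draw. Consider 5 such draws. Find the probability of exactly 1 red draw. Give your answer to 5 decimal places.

X ~ Binomial(n=5, p=0.636364).
P(X=1) = C(5,1) · p^1 · (1−p)^4
= 5 · 0.63636 · 0.017485 = 0.0556346

0.05563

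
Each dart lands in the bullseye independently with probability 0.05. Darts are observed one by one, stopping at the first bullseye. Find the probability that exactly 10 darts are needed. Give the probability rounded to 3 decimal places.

Geometric (trials to first success), p = 0.05.
P(Y = 10) = (1−p)^9 · p = 0.63025 · 0.05 = 0.03151

0.032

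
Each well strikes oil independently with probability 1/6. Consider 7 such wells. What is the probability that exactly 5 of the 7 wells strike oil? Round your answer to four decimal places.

X ~ Binomial(n=7, p=0.166667).
P(X=5) = C(7,5) · p^5 · (1−p)^2
= 21 · 0.0001286 · 0.69444 = 0.001875

0.0019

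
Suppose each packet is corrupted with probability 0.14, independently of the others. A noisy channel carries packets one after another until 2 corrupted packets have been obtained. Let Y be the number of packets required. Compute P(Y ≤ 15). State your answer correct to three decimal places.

0.642

Finishing within 15 packets ⇔ at least 2 successes in the first 15. With X ~ Binomial(15, 0.14), P(Y ≤ 15) = 1 − P(X ≤ 1).
  k=0: C(15,0)·0.14^0·0.86^15 = 0.10411
  k=1: C(15,1)·0.14^1·0.86^14 = 0.25421
1 − 0.35832 = 0.64168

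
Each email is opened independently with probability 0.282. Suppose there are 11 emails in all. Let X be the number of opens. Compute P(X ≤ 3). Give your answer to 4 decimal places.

X ~ Binomial(11, 0.282); P(X ≤ 3) = Σ C(11,k) p^k (1−p)^(11−k) over k:
  k=0: C(11,0)·0.282^0·0.718^11 = 0.026144
  k=1: C(11,1)·0.282^1·0.718^10 = 0.112950
  k=2: C(11,2)·0.282^2·0.718^9 = 0.221810
  k=3: C(11,3)·0.282^3·0.718^8 = 0.261353
Total = 0.622256

0.6223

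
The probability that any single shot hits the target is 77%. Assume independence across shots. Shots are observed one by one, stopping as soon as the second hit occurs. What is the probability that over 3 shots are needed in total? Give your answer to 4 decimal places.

0.1344

Needing more than 3 shots ⇔ fewer than 2 successes in the first 3. With X ~ Binomial(3, 0.77), P(Y > 3) = P(X ≤ 1).
  k=0: C(3,0)·0.77^0·0.23^3 = 0.012167
  k=1: C(3,1)·0.77^1·0.23^2 = 0.122199
P(X ≤ 1) = 0.134366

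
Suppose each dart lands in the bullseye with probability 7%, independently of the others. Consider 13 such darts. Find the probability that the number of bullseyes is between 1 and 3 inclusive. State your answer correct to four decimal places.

0.6004

X ~ Binomial(13, 0.07); P(1 ≤ X ≤ 3) = Σ C(13,k) p^k (1−p)^(13−k) over k:
  k=1: C(13,1)·0.07^1·0.93^12 = 0.380923
  k=2: C(13,2)·0.07^2·0.93^11 = 0.172030
  k=3: C(13,3)·0.07^3·0.93^10 = 0.047478
Total = 0.600430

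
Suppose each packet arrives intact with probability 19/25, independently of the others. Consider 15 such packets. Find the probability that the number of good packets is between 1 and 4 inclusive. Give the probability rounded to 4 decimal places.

X ~ Binomial(15, 0.76); P(1 ≤ X ≤ 4) = Σ C(15,k) p^k (1−p)^(15−k) over k:
  k=1: C(15,1)·0.76^1·0.24^14 = 0.000000
  k=2: C(15,2)·0.76^2·0.24^13 = 0.000001
  k=3: C(15,3)·0.76^3·0.24^12 = 0.000007
  k=4: C(15,4)·0.76^4·0.24^11 = 0.000069
Total = 0.000077

0.0001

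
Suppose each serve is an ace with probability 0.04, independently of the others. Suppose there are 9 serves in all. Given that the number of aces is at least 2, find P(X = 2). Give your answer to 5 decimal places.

X ~ Binomial(9, 0.04). Want P(X=2 | X≥2) = P(X=2) / P(X≥2).
P(X=2) = C(9,2)·0.04^2·0.96^7 = 0.0432834
P(X≥2) = 1 − 0.6925340 − 0.2597002 = 0.0477658
Ratio = 0.0432834 / 0.0477658 = 0.9061591

0.90616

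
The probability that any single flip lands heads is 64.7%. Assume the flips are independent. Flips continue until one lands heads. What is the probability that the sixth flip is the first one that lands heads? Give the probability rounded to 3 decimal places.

0.004

Geometric (trials to first success), p = 0.647.
P(Y = 6) = (1−p)^5 · p = 0.0054812 · 0.647 = 0.00355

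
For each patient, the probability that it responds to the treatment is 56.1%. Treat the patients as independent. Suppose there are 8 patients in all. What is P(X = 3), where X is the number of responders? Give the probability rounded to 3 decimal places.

0.161

X ~ Binomial(n=8, p=0.561).
P(X=3) = C(8,3) · p^3 · (1−p)^5
= 56 · 0.17656 · 0.016305 = 0.16121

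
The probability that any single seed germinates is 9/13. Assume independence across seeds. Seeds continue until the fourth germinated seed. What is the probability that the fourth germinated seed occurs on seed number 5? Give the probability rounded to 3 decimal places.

Y = trial on which the fourth success occurs; negative binomial, r=4, p=0.692308.
P(Y=5) = C(4,3) · p^4 · (1−p)^1
= 4 · 0.22972 · 0.30769 = 0.28273

0.283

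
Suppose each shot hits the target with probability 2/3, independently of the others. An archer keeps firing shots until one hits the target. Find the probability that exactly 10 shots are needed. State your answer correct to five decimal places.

Geometric (trials to first success), p = 0.666667.
P(Y = 10) = (1−p)^9 · p = 5.0805e-05 · 0.666667 = 0.0000339

0.00003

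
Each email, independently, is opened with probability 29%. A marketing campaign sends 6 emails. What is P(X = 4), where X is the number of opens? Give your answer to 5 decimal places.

0.05348

X ~ Binomial(n=6, p=0.29).
P(X=4) = C(6,4) · p^4 · (1−p)^2
= 15 · 0.0070728 · 0.5041 = 0.0534811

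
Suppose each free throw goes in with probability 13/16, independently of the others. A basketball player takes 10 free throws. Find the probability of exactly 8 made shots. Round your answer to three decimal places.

X ~ Binomial(n=10, p=0.8125).
P(X=8) = C(10,8) · p^8 · (1−p)^2
= 45 · 0.18993 · 0.035156 = 0.30047

0.300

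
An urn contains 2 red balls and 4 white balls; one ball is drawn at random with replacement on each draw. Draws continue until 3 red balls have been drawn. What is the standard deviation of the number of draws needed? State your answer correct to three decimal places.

4.243

Y = total draws until the third success; negative binomial with r=3, p=0.333333.
SD(Y) = √[r(1−p)/p²] = √(18.00000) = 4.24264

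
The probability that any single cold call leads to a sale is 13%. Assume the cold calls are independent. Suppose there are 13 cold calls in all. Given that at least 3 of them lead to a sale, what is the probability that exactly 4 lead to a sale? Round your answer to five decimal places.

0.24947

X ~ Binomial(13, 0.13). Want P(X=4 | X≥3) = P(X=4) / P(X≥3).
P(X=4) = C(13,4)·0.13^4·0.87^9 = 0.0583113
P(X≥3) = 1 − 0.1635876 − 0.3177735 − 0.2849004 = 0.2337385
Ratio = 0.0583113 / 0.2337385 = 0.2494724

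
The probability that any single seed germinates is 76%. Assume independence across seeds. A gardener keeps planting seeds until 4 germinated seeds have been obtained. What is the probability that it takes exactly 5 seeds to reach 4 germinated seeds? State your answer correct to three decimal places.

Y = trial on which the fourth success occurs; negative binomial, r=4, p=0.76.
P(Y=5) = C(4,3) · p^4 · (1−p)^1
= 4 · 0.33362 · 0.24 = 0.32028

0.320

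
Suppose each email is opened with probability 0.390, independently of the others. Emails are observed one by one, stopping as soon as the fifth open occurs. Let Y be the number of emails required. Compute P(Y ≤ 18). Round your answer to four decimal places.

0.8907

Finishing within 18 emails ⇔ at least 5 successes in the first 18. With X ~ Binomial(18, 0.39), P(Y ≤ 18) = 1 − P(X ≤ 4).
  k=0: C(18,0)·0.39^0·0.61^18 = 0.000137
  k=1: C(18,1)·0.39^1·0.61^17 = 0.001574
  k=2: C(18,2)·0.39^2·0.61^16 = 0.008553
  k=3: C(18,3)·0.39^3·0.61^15 = 0.029163
  k=4: C(18,4)·0.39^4·0.61^14 = 0.069919
1 − 0.109345 = 0.890655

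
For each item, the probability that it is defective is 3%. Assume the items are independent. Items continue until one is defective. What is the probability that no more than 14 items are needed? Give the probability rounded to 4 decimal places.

0.3472

Y = number of items to the first success; geometric, p = 0.03.
P(Y ≤ 14) = 1 − (1−p)^14 = 1 − 0.652836 = 0.347164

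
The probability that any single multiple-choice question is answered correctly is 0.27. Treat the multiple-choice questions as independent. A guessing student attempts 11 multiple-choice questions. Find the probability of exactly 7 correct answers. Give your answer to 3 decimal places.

0.010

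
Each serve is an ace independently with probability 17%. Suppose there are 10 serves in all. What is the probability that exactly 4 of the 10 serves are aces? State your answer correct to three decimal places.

0.057

X ~ Binomial(n=10, p=0.17).
P(X=4) = C(10,4) · p^4 · (1−p)^6
= 210 · 0.00083521 · 0.32694 = 0.05734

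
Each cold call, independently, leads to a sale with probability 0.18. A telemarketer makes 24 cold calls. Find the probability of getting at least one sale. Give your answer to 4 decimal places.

P(at least one) = 1 − P(none) = 1 − (1 − 0.18)^24
= 1 − 0.008541 = 0.991459

0.9915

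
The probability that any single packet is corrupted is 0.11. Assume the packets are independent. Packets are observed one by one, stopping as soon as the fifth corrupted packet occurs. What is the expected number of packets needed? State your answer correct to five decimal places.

Y = total packets until the fifth success; negative binomial with r=5, p=0.11.
E[Y] = r / p = 5 / 0.11 = 45.4545455

45.45455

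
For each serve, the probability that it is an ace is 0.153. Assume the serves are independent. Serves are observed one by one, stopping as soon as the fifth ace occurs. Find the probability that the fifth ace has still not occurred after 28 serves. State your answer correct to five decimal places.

0.56920

Needing more than 28 serves ⇔ fewer than 5 successes in the first 28. With X ~ Binomial(28, 0.153), P(Y > 28) = P(X ≤ 4).
  k=0: C(28,0)·0.153^0·0.847^28 = 0.0095661
  k=1: C(28,1)·0.153^1·0.847^27 = 0.0483840
  k=2: C(28,2)·0.153^2·0.847^26 = 0.1179895
  k=3: C(28,3)·0.153^3·0.847^25 = 0.1847155
  k=4: C(28,4)·0.153^4·0.847^24 = 0.2085410
P(X ≤ 4) = 0.5691961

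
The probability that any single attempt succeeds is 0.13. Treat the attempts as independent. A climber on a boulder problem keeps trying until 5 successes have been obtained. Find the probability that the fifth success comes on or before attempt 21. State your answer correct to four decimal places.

Finishing within 21 attempts ⇔ at least 5 successes in the first 21. With X ~ Binomial(21, 0.13), P(Y ≤ 21) = 1 − P(X ≤ 4).
  k=0: C(21,0)·0.13^0·0.87^21 = 0.053691
  k=1: C(21,1)·0.13^1·0.87^20 = 0.168480
  k=2: C(21,2)·0.13^2·0.87^19 = 0.251751
  k=3: C(21,3)·0.13^3·0.87^18 = 0.238247
  k=4: C(21,4)·0.13^4·0.87^17 = 0.160201
1 − 0.872371 = 0.127629

0.1276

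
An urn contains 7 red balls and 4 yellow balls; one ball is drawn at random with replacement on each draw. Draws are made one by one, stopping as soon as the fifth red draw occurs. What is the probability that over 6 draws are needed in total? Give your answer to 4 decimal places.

Needing more than 6 draws ⇔ fewer than 5 successes in the first 6. With X ~ Binomial(6, 0.636364), P(Y > 6) = P(X ≤ 4).
  k=0: C(6,0)·0.636364^0·0.363636^6 = 0.002312
  k=1: C(6,1)·0.636364^1·0.363636^5 = 0.024277
  k=2: C(6,2)·0.636364^2·0.363636^4 = 0.106211
  k=3: C(6,3)·0.636364^3·0.363636^3 = 0.247827
  k=4: C(6,4)·0.636364^4·0.363636^2 = 0.325272
P(X ≤ 4) = 0.705899

0.7059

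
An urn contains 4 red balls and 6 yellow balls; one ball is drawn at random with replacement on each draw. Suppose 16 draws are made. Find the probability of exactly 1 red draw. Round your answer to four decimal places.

X ~ Binomial(n=16, p=0.40).
P(X=1) = C(16,1) · p^1 · (1−p)^15
= 16 · 0.4 · 0.00047018 = 0.003009

0.0030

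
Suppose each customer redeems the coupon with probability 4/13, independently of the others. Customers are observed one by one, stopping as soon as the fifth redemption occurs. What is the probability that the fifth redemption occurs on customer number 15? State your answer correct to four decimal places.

Y = trial on which the fifth success occurs; negative binomial, r=5, p=0.307692.
P(Y=15) = C(14,4) · p^5 · (1−p)^10
= 1001 · 0.0027579 · 0.025292 = 0.069825

0.0698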